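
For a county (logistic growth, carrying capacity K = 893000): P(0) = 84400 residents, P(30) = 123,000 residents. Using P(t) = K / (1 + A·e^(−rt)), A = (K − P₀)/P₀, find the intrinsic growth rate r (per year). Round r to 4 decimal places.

A = (893000 − 84400)/84400 = 9.58057
123000 = 893000/(1 + 9.58057·e^(−r·30)) → e^(−30r) = (7.26016 − 1)/9.58057 = 0.653423
r = −ln(0.653423)/30 = 0.42553/30

r ≈ 0.0142 per year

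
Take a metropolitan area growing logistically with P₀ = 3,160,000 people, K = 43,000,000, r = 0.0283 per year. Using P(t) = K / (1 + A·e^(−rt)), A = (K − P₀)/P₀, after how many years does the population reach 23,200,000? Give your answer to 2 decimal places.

A = (43000000 − 3160000)/3160000 = 12.60759
23200000 = 43000000/(1 + 12.60759·e^(−0.0283t)) → 1 + 12.60759·e^(−0.0283t) = 1.85345
e^(−0.0283t) = 0.067693 → t = ln(14.77254)/0.0283 = 2.69277/0.0283

t ≈ 95.15 years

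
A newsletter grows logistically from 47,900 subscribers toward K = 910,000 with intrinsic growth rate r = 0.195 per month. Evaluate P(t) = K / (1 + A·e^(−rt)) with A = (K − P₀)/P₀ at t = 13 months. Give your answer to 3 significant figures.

A = (910000 − 47900)/47900 = 17.99791
P(13) = 910000 / (1 + 17.99791·e^(−0.195·13)) = 910000 / (1 + 17.99791·0.079262)
= 910000 / 2.42655 ≈ 375018.73

≈ 375,000 subscribers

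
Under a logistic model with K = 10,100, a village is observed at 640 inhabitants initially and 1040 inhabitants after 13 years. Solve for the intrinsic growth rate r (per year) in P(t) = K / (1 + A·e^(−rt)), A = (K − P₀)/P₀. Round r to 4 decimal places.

A = (10100 − 640)/640 = 14.78125
1040 = 10100/(1 + 14.78125·e^(−r·13)) → e^(−13r) = (9.71154 − 1)/14.78125 = 0.589364
r = −ln(0.589364)/13 = 0.52871/13

r ≈ 0.0407 per year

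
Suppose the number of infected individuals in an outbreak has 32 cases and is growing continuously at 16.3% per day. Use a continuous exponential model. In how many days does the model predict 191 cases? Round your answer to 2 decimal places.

191 = 32 · e^(0.163·t)
t = ln(191/32) / 0.163 = ln(5.96875) / 0.163 = 1.78654 / 0.163

t ≈ 10.96 days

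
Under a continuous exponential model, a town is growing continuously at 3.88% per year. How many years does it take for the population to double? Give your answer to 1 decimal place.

doubling time = ln(2) / |r| = 0.69315 / 0.0388

doubling time ≈ 17.9 years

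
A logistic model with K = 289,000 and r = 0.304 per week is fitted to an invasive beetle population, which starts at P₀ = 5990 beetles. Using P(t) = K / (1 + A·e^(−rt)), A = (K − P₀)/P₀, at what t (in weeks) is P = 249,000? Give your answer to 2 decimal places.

t ≈ 18.70 weeks

A = (289000 − 5990)/5990 = 47.24708
249000 = 289000/(1 + 47.24708·e^(−0.304t)) → 1 + 47.24708·e^(−0.304t) = 1.16064
e^(−0.304t) = 0.0034 → t = ln(294.11306)/0.304 = 5.68396/0.304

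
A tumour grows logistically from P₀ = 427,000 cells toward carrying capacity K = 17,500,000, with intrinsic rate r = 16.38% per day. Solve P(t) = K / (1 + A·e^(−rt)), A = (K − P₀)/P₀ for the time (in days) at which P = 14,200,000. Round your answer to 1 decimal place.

A = (17500000 − 427000)/427000 = 39.98361
14200000 = 17500000/(1 + 39.98361·e^(−0.1638t)) → 1 + 39.98361·e^(−0.1638t) = 1.23239
e^(−0.1638t) = 0.005812 → t = ln(172.05067)/0.1638 = 5.14779/0.1638

t ≈ 31.4 days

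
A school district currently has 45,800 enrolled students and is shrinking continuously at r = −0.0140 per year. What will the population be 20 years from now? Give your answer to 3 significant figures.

≈ 34,600 enrolled students

P(20) = 45800 · e^(-0.014·20) = 45800 · e^(-0.28)
= 45800 · 0.75578 ≈ 34614.9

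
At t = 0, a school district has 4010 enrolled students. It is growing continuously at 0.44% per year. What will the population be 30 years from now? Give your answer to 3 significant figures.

≈ 4,580 enrolled students

P(30) = 4010 · e^(0.0044·30) = 4010 · e^(0.132)
= 4010 · 1.14111 ≈ 4575.84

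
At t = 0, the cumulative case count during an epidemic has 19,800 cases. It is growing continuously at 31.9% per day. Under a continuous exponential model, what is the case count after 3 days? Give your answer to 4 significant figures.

P(3) = 19800 · e^(0.319·3) = 19800 · e^(0.957)
= 19800 · 2.60387 ≈ 51556.69

≈ 51,560 cases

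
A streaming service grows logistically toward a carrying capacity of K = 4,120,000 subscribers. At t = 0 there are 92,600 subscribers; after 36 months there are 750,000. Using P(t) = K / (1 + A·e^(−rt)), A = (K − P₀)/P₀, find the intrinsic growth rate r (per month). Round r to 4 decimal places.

r ≈ 0.0631 per month

A = (4120000 − 92600)/92600 = 43.49244
750000 = 4120000/(1 + 43.49244·e^(−r·36)) → e^(−36r) = (5.49333 − 1)/43.49244 = 0.103313
r = −ln(0.103313)/36 = 2.26999/36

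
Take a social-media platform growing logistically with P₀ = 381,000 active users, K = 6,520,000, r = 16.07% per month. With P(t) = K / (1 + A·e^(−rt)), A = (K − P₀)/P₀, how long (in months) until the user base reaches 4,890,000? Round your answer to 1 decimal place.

t ≈ 24.1 months

A = (6520000 − 381000)/381000 = 16.11286
4890000 = 6520000/(1 + 16.11286·e^(−0.1607t)) → 1 + 16.11286·e^(−0.1607t) = 1.33333
e^(−0.1607t) = 0.020687 → t = ln(48.33858)/0.1607 = 3.87823/0.1607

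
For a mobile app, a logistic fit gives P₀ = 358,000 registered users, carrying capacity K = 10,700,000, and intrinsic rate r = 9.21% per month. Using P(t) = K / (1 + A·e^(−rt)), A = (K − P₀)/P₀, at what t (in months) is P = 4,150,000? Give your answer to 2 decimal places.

A = (10700000 − 358000)/358000 = 28.88827
4150000 = 10700000/(1 + 28.88827·e^(−0.0921t)) → 1 + 28.88827·e^(−0.0921t) = 2.57831
e^(−0.0921t) = 0.054635 → t = ln(18.30325)/0.0921 = 2.90708/0.0921

t ≈ 31.56 months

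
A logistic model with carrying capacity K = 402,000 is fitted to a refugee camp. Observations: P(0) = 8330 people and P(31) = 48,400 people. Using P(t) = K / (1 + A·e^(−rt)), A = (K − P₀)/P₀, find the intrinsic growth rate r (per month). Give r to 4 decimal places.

r ≈ 0.0602 per month

A = (402000 − 8330)/8330 = 47.2593
48400 = 402000/(1 + 47.2593·e^(−r·31)) → e^(−31r) = (8.30579 − 1)/47.2593 = 0.154589
r = −ln(0.154589)/31 = 1.86698/31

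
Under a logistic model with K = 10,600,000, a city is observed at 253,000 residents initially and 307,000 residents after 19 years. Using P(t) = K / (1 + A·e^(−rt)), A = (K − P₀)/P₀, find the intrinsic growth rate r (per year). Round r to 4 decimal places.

A = (10600000 − 253000)/253000 = 40.89723
307000 = 10600000/(1 + 40.89723·e^(−r·19)) → e^(−19r) = (34.52769 − 1)/40.89723 = 0.819803
r = −ln(0.819803)/19 = 0.19869/19

r ≈ 0.0105 per year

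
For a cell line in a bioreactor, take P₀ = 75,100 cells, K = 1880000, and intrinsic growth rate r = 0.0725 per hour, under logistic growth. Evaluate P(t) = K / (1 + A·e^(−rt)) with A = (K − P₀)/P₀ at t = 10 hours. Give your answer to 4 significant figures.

A = (1880000 − 75100)/75100 = 24.03329
P(10) = 1880000 / (1 + 24.03329·e^(−0.0725·10)) = 1880000 / (1 + 24.03329·0.484325)
= 1880000 / 12.63991 ≈ 148735.21

≈ 148,700 cells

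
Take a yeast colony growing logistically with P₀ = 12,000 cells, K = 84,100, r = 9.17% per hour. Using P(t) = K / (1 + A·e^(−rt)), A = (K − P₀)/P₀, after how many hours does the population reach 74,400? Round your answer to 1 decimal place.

t ≈ 41.8 hours

A = (84100 − 12000)/12000 = 6.00833
74400 = 84100/(1 + 6.00833·e^(−0.0917t)) → 1 + 6.00833·e^(−0.0917t) = 1.13038
e^(−0.0917t) = 0.021699 → t = ln(46.08454)/0.0917 = 3.83048/0.0917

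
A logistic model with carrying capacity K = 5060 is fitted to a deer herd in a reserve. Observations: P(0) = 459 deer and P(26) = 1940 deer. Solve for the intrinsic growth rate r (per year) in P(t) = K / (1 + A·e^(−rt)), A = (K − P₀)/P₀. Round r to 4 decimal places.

A = (5060 − 459)/459 = 10.02397
1940 = 5060/(1 + 10.02397·e^(−r·26)) → e^(−26r) = (2.60825 − 1)/10.02397 = 0.16044
r = −ln(0.16044)/26 = 1.82983/26

r ≈ 0.0704 per year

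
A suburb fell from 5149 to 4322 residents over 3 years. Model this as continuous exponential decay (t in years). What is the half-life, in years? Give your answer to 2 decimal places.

r = ln(4322/5149) / 3 = ln(0.83939) / 3 ≈ -0.058361 per year
half-life = ln 2 / |r| = 0.69315 / 0.058361

half-life ≈ 11.88 years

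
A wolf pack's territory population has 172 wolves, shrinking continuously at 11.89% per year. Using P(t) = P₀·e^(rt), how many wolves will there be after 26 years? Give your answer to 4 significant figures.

≈ 7.815 wolves

P(26) = 172 · e^(-0.1189·26) = 172 · e^(-3.0914)
= 172 · 0.04544 ≈ 7.82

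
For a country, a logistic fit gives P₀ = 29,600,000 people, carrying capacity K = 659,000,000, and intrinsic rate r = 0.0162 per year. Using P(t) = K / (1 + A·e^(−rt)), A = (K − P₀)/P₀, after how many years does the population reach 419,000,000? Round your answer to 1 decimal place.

A = (659000000 − 29600000)/29600000 = 21.26351
419000000 = 659000000/(1 + 21.26351·e^(−0.0162t)) → 1 + 21.26351·e^(−0.0162t) = 1.57279
e^(−0.0162t) = 0.026938 → t = ln(37.12255)/0.0162 = 3.61422/0.0162

t ≈ 223.1 years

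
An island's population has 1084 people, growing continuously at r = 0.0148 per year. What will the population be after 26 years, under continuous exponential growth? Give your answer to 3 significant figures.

≈ 1,590 people

P(26) = 1084 · e^(0.0148·26) = 1084 · e^(0.3848)
= 1084 · 1.46932 ≈ 1592.74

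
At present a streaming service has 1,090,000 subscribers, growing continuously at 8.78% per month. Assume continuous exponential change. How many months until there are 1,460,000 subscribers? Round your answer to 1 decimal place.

1460000 = 1090000 · e^(0.0878·t)
t = ln(1460000/1090000) / 0.0878 = ln(1.33945) / 0.0878 = 0.29226 / 0.0878

t ≈ 3.3 months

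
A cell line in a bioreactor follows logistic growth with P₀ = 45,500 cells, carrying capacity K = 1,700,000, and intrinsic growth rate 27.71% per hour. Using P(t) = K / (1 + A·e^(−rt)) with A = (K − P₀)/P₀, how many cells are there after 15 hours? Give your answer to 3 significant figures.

A = (1700000 − 45500)/45500 = 36.36264
P(15) = 1700000 / (1 + 36.36264·e^(−0.2771·15)) = 1700000 / (1 + 36.36264·0.015662)
= 1700000 / 1.56952 ≈ 1083132.45

≈ 1,080,000 cells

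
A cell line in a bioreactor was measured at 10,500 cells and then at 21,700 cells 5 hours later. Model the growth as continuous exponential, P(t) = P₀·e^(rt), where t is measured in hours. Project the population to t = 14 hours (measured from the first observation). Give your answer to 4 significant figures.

≈ 80,160 cells

r = ln(21700/10500) / 5 ≈ 0.145187 per hour
P(14) = 10500 · e^(0.145187·14) = 10500 · 7.63409 ≈ 80157.93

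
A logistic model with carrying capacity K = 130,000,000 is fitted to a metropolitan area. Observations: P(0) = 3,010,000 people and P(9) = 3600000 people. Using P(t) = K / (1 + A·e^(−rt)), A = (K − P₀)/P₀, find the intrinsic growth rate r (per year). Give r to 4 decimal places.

r ≈ 0.0204 per year

A = (130000000 − 3010000)/3010000 = 42.18937
3600000 = 130000000/(1 + 42.18937·e^(−r·9)) → e^(−9r) = (36.11111 − 1)/42.18937 = 0.832227
r = −ln(0.832227)/9 = 0.18365/9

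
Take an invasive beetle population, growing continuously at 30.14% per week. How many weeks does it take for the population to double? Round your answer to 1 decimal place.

doubling time = ln(2) / |r| = 0.69315 / 0.3014

doubling time ≈ 2.3 weeks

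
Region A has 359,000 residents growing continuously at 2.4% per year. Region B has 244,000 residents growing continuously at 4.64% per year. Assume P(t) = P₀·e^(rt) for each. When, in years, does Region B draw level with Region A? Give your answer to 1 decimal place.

t ≈ 17.2 years

359000·e^(0.024t) = 244000·e^(0.0464t)
359000/244000 = e^((0.0464 − 0.024)t) → ln(1.47131) = 0.0224·t
t = 0.38615 / 0.0224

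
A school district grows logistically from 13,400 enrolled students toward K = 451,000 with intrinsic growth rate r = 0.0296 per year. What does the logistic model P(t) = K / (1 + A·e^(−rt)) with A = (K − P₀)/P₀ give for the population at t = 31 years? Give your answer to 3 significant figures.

≈ 32,100 enrolled students

A = (451000 − 13400)/13400 = 32.65672
P(31) = 451000 / (1 + 32.65672·e^(−0.0296·31)) = 451000 / (1 + 32.65672·0.399477)
= 451000 / 14.0456 ≈ 32109.71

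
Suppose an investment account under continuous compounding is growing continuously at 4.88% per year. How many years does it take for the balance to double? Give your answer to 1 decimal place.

doubling time = ln(2) / |r| = 0.69315 / 0.0488

doubling time ≈ 14.2 years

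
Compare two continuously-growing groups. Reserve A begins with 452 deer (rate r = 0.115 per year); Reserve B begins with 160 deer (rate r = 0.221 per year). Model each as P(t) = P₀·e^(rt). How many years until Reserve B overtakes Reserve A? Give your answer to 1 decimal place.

452·e^(0.115t) = 160·e^(0.221t)
452/160 = e^((0.221 − 0.115)t) → ln(2.825) = 0.106·t
t = 1.03851 / 0.106

t ≈ 9.8 years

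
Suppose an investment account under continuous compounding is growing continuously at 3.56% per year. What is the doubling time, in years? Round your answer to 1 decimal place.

doubling time ≈ 19.5 years

doubling time = ln(2) / |r| = 0.69315 / 0.0356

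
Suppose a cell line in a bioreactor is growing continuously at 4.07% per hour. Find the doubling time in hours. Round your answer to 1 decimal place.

doubling time = ln(2) / |r| = 0.69315 / 0.0407

doubling time ≈ 17.0 hours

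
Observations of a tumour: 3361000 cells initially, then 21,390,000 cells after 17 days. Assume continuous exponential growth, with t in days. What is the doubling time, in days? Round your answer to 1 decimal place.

r = ln(21390000/3361000) / 17 = ln(6.36418) / 17 ≈ 0.108864 per day
doubling time = ln 2 / |r| = 0.69315 / 0.108864

doubling time ≈ 6.4 days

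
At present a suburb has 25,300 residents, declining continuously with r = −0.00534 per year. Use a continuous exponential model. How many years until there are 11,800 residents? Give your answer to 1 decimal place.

t ≈ 142.8 years

11800 = 25300 · e^(-0.00534·t)
t = ln(11800/25300) / -0.00534 = ln(0.4664) / -0.00534 = -0.7627 / -0.00534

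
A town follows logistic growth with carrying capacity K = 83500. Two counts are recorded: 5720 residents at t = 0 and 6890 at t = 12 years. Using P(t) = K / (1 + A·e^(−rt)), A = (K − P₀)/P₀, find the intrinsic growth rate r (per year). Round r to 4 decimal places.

A = (83500 − 5720)/5720 = 13.5979
6890 = 83500/(1 + 13.5979·e^(−r·12)) → e^(−12r) = (12.11901 − 1)/13.5979 = 0.817701
r = −ln(0.817701)/12 = 0.20126/12

r ≈ 0.0168 per year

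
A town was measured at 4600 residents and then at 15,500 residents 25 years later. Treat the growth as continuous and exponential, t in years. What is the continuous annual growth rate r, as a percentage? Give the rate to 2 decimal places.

15500 = 4600 · e^(r·25)
e^(25r) = 15500/4600 = 3.36957
r = ln(3.36957) / 25 = 1.21478 / 25

r ≈ 4.86% per year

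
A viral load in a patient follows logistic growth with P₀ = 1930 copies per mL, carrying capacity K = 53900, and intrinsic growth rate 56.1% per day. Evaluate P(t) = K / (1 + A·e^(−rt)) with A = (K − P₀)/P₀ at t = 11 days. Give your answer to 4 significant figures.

A = (53900 − 1930)/1930 = 26.92746
P(11) = 53900 / (1 + 26.92746·e^(−0.561·11)) = 53900 / (1 + 26.92746·0.002089)
= 53900 / 1.05626 ≈ 51029.33

≈ 51,030 copies per mL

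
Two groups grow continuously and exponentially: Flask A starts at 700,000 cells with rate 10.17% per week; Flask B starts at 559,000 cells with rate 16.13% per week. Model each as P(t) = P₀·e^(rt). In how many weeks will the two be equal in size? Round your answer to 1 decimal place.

t ≈ 3.8 weeks

700000·e^(0.1017t) = 559000·e^(0.1613t)
700000/559000 = e^((0.1613 − 0.1017)t) → ln(1.25224) = 0.0596·t
t = 0.22493 / 0.0596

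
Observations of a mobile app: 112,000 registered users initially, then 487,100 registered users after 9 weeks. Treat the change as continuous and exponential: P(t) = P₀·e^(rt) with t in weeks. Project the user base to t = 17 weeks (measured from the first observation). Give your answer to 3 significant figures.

r = ln(487100/112000) / 9 ≈ 0.16333 per week
P(17) = 112000 · e^(0.16333·17) = 112000 · 16.06449 ≈ 1799222.57

≈ 1,800,000 registered users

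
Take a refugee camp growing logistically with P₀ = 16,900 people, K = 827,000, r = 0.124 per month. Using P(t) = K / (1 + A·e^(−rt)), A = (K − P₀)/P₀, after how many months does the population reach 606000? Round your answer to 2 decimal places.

t ≈ 39.34 months

A = (827000 − 16900)/16900 = 47.93491
606000 = 827000/(1 + 47.93491·e^(−0.124t)) → 1 + 47.93491·e^(−0.124t) = 1.36469
e^(−0.124t) = 0.007608 → t = ln(131.44143)/0.124 = 4.87856/0.124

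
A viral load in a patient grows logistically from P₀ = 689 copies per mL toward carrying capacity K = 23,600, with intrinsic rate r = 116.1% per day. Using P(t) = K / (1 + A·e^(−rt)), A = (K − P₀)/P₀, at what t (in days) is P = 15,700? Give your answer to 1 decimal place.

A = (23600 − 689)/689 = 33.25254
15700 = 23600/(1 + 33.25254·e^(−1.161t)) → 1 + 33.25254·e^(−1.161t) = 1.50318
e^(−1.161t) = 0.015132 → t = ln(66.08416)/1.161 = 4.19093/1.161

t ≈ 3.6 days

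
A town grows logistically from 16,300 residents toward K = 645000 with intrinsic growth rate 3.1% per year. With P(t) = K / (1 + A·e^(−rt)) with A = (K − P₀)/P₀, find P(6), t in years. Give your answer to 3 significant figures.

≈ 19,500 residents

A = (645000 − 16300)/16300 = 38.57055
P(6) = 645000 / (1 + 38.57055·e^(−0.031·6)) = 645000 / (1 + 38.57055·0.830274)
= 645000 / 33.02411 ≈ 19531.18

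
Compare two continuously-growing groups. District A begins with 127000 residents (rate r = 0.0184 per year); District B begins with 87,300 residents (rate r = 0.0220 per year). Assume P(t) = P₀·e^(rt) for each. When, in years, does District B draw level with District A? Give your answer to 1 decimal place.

127000·e^(0.0184t) = 87300·e^(0.022t)
127000/87300 = e^((0.022 − 0.0184)t) → ln(1.45475) = 0.0036·t
t = 0.37484 / 0.0036

t ≈ 104.1 years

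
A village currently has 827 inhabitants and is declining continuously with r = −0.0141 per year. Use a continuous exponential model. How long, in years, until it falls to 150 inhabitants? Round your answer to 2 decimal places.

t ≈ 121.08 years

150 = 827 · e^(-0.0141·t)
t = ln(150/827) / -0.0141 = ln(0.18138) / -0.0141 = -1.70717 / -0.0141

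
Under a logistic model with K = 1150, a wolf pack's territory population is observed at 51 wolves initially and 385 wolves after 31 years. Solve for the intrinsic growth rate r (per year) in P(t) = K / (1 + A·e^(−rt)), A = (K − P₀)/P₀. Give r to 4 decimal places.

A = (1150 − 51)/51 = 21.54902
385 = 1150/(1 + 21.54902·e^(−r·31)) → e^(−31r) = (2.98701 − 1)/21.54902 = 0.092209
r = −ln(0.092209)/31 = 2.3837/31

r ≈ 0.0769 per year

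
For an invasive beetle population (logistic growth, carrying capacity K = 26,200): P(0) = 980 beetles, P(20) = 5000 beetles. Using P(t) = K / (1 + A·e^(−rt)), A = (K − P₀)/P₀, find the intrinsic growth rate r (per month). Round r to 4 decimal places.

A = (26200 − 980)/980 = 25.73469
5000 = 26200/(1 + 25.73469·e^(−r·20)) → e^(−20r) = (5.24 − 1)/25.73469 = 0.164758
r = −ln(0.164758)/20 = 1.80328/20

r ≈ 0.0902 per month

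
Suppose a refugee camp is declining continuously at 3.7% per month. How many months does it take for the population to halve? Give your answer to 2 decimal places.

half-life ≈ 18.73 months

half-life = ln(2) / |r| = 0.69315 / 0.037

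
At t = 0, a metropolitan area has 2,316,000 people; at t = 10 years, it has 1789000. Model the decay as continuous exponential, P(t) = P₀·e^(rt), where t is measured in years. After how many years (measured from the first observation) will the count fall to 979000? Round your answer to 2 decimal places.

r = ln(1789000/2316000) / 10 ≈ -0.025818 per year
t = ln(979000/2316000) / r = -0.86107 / -0.025818 ≈ 33.351

t ≈ 33.35 years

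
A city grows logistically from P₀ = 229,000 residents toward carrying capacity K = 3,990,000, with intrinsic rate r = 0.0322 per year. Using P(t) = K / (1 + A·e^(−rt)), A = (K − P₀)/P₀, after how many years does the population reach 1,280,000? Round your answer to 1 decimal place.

A = (3990000 − 229000)/229000 = 16.42358
1280000 = 3990000/(1 + 16.42358·e^(−0.0322t)) → 1 + 16.42358·e^(−0.0322t) = 3.11719
e^(−0.0322t) = 0.128911 → t = ln(7.75726)/0.0322 = 2.04863/0.0322

t ≈ 63.6 years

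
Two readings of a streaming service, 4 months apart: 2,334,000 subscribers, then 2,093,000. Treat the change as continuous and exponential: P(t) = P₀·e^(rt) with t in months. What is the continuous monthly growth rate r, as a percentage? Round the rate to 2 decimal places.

r ≈ -2.72% per month

2093000 = 2334000 · e^(r·4)
e^(4r) = 2093000/2334000 = 0.89674
r = ln(0.89674) / 4 = -0.10899 / 4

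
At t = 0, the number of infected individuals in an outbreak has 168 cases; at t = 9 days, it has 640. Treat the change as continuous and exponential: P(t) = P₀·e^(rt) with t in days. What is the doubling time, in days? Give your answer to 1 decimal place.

r = ln(640/168) / 9 = ln(3.80952) / 9 ≈ 0.148612 per day
doubling time = ln 2 / |r| = 0.69315 / 0.148612

doubling time ≈ 4.7 days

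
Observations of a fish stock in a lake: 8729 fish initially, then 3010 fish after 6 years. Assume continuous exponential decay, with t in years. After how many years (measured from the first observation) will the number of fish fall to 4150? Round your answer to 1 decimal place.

r = ln(3010/8729) / 6 ≈ -0.177452 per year
t = ln(4150/8729) / r = -0.74354 / -0.177452 ≈ 4.19

t ≈ 4.2 years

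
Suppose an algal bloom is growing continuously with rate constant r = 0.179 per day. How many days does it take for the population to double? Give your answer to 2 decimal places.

doubling time ≈ 3.87 days

doubling time = ln(2) / |r| = 0.69315 / 0.179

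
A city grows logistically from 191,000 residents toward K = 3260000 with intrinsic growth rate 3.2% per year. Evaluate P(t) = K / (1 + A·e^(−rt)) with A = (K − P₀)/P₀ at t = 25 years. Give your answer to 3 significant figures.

≈ 397,000 residents

A = (3260000 − 191000)/191000 = 16.06806
P(25) = 3260000 / (1 + 16.06806·e^(−0.032·25)) = 3260000 / (1 + 16.06806·0.449329)
= 3260000 / 8.21985 ≈ 396601.1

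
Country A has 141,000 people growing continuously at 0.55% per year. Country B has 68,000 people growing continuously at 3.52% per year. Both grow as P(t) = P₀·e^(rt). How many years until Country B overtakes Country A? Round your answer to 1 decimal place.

141000·e^(0.0055t) = 68000·e^(0.0352t)
141000/68000 = e^((0.0352 − 0.0055)t) → ln(2.07353) = 0.0297·t
t = 0.72925 / 0.0297

t ≈ 24.6 years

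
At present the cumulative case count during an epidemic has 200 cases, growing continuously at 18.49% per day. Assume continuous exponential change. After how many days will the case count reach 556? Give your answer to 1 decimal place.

556 = 200 · e^(0.1849·t)
t = ln(556/200) / 0.1849 = ln(2.78) / 0.1849 = 1.02245 / 0.1849

t ≈ 5.5 days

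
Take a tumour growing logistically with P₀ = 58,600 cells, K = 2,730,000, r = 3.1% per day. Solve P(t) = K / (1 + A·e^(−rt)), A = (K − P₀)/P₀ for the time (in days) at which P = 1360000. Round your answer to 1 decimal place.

t ≈ 123.0 days

A = (2730000 − 58600)/58600 = 45.58703
1360000 = 2730000/(1 + 45.58703·e^(−0.031t)) → 1 + 45.58703·e^(−0.031t) = 2.00735
e^(−0.031t) = 0.022097 → t = ln(45.25428)/0.031 = 3.8123/0.031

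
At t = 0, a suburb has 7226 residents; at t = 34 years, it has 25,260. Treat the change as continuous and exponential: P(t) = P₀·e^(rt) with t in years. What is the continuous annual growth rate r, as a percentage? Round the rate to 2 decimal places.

r ≈ 3.68% per year

25260 = 7226 · e^(r·34)
e^(34r) = 25260/7226 = 3.49571
r = ln(3.49571) / 34 = 1.25154 / 34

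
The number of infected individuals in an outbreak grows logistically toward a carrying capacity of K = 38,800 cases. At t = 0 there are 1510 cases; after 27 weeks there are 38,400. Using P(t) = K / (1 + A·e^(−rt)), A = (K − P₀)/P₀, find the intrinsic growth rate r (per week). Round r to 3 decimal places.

r ≈ 0.288 per week

A = (38800 − 1510)/1510 = 24.69536
38400 = 38800/(1 + 24.69536·e^(−r·27)) → e^(−27r) = (1.01042 − 1)/24.69536 = 0.000422
r = −ln(0.000422)/27 = 7.77096/27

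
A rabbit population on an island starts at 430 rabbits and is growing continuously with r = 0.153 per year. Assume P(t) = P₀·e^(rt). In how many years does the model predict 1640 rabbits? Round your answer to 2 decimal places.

t ≈ 8.75 years

1640 = 430 · e^(0.153·t)
t = ln(1640/430) / 0.153 = ln(3.81395) / 0.153 = 1.33867 / 0.153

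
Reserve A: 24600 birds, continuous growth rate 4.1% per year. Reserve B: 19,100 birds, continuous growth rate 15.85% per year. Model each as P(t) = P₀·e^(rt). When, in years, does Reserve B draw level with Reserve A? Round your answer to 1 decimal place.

t ≈ 2.2 years

24600·e^(0.041t) = 19100·e^(0.1585t)
24600/19100 = e^((0.1585 − 0.041)t) → ln(1.28796) = 0.1175·t
t = 0.25306 / 0.1175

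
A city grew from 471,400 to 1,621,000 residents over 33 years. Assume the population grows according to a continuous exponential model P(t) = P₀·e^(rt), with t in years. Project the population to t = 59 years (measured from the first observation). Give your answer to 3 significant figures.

r = ln(1621000/471400) / 33 ≈ 0.037427 per year
P(59) = 471400 · e^(0.037427·59) = 471400 · 9.09927 ≈ 4289394.85

≈ 4,290,000 residents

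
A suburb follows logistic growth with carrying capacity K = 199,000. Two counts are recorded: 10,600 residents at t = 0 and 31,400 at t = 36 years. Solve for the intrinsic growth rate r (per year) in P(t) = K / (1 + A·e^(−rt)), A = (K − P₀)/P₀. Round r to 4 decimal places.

r ≈ 0.0334 per year

A = (199000 − 10600)/10600 = 17.77358
31400 = 199000/(1 + 17.77358·e^(−r·36)) → e^(−36r) = (6.33758 − 1)/17.77358 = 0.30031
r = −ln(0.30031)/36 = 1.20294/36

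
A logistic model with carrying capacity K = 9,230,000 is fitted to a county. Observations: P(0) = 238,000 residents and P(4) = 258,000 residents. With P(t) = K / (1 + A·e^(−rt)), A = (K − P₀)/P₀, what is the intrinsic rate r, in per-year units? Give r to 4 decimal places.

A = (9230000 − 238000)/238000 = 37.78151
258000 = 9230000/(1 + 37.78151·e^(−r·4)) → e^(−4r) = (35.77519 − 1)/37.78151 = 0.920429
r = −ln(0.920429)/4 = 0.08292/4

r ≈ 0.0207 per year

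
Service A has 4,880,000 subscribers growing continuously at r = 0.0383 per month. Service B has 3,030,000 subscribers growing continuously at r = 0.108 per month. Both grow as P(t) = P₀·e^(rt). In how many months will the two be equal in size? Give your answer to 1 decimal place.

t ≈ 6.8 months

4880000·e^(0.0383t) = 3030000·e^(0.108t)
4880000/3030000 = e^((0.108 − 0.0383)t) → ln(1.61056) = 0.0697·t
t = 0.47658 / 0.0697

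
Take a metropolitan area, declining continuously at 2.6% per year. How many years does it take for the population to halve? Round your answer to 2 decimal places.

half-life ≈ 26.66 years

half-life = ln(2) / |r| = 0.69315 / 0.026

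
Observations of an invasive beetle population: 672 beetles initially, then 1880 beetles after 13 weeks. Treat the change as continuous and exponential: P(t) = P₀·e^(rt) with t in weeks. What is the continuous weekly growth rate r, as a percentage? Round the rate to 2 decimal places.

1880 = 672 · e^(r·13)
e^(13r) = 1880/672 = 2.79762
r = ln(2.79762) / 13 = 1.02877 / 13

r ≈ 7.91% per week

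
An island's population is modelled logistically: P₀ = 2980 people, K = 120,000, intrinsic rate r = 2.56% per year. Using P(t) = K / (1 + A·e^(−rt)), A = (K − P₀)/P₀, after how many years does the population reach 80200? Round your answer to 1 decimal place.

A = (120000 − 2980)/2980 = 39.26846
80200 = 120000/(1 + 39.26846·e^(−0.0256t)) → 1 + 39.26846·e^(−0.0256t) = 1.49626
e^(−0.0256t) = 0.012638 → t = ln(79.1289)/0.0256 = 4.37108/0.0256

t ≈ 170.7 years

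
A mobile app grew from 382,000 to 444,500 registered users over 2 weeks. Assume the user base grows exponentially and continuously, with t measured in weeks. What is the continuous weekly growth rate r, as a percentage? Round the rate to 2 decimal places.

r ≈ 7.58% per week

444500 = 382000 · e^(r·2)
e^(2r) = 444500/382000 = 1.16361
r = ln(1.16361) / 2 = 0.15153 / 2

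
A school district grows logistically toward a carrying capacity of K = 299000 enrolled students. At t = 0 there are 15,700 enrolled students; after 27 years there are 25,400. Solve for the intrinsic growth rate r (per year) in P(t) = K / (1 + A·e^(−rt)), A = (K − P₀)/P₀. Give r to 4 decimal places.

A = (299000 − 15700)/15700 = 18.04459
25400 = 299000/(1 + 18.04459·e^(−r·27)) → e^(−27r) = (11.77165 − 1)/18.04459 = 0.596947
r = −ln(0.596947)/27 = 0.51593/27

r ≈ 0.0191 per year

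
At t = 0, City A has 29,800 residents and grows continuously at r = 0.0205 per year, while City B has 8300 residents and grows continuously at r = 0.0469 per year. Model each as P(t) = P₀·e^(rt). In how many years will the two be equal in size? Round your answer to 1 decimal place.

29800·e^(0.0205t) = 8300·e^(0.0469t)
29800/8300 = e^((0.0469 − 0.0205)t) → ln(3.59036) = 0.0264·t
t = 1.27825 / 0.0264

t ≈ 48.4 years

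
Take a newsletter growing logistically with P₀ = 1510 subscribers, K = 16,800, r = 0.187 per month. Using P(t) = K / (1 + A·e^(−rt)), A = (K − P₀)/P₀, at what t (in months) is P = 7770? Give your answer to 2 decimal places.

t ≈ 11.58 months

A = (16800 − 1510)/1510 = 10.12583
7770 = 16800/(1 + 10.12583·e^(−0.187t)) → 1 + 10.12583·e^(−0.187t) = 2.16216
e^(−0.187t) = 0.114772 → t = ln(8.71292)/0.187 = 2.16481/0.187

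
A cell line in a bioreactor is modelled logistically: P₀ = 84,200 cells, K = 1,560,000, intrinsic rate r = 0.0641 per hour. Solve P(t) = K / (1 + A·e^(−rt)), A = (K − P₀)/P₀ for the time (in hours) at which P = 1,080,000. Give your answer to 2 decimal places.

A = (1560000 − 84200)/84200 = 17.52732
1080000 = 1560000/(1 + 17.52732·e^(−0.0641t)) → 1 + 17.52732·e^(−0.0641t) = 1.44444
e^(−0.0641t) = 0.025357 → t = ln(39.43646)/0.0641 = 3.67469/0.0641

t ≈ 57.33 hours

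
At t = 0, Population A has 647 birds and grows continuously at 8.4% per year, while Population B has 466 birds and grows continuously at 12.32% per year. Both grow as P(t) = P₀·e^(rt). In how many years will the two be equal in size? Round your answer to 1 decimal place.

t ≈ 8.4 years

647·e^(0.084t) = 466·e^(0.1232t)
647/466 = e^((0.1232 − 0.084)t) → ln(1.38841) = 0.0392·t
t = 0.32816 / 0.0392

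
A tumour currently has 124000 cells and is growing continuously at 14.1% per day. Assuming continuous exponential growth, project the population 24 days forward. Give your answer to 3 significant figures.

≈ 3,660,000 cells

P(24) = 124000 · e^(0.141·24) = 124000 · e^(3.384)
= 124000 · 29.48849 ≈ 3656572.7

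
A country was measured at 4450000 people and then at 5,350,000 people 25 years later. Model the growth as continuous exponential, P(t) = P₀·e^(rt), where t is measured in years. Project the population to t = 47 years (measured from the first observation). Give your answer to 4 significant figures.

≈ 6,291,000 people

r = ln(5350000/4450000) / 25 ≈ 0.007368 per year
P(47) = 4450000 · e^(0.007368·47) = 4450000 · 1.4138 ≈ 6291414.52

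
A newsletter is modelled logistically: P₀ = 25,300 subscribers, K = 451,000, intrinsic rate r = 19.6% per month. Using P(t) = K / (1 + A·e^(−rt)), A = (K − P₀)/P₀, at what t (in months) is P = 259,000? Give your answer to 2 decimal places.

A = (451000 − 25300)/25300 = 16.82609
259000 = 451000/(1 + 16.82609·e^(−0.196t)) → 1 + 16.82609·e^(−0.196t) = 1.74131
e^(−0.196t) = 0.044057 → t = ln(22.69769)/0.196 = 3.12226/0.196

t ≈ 15.93 months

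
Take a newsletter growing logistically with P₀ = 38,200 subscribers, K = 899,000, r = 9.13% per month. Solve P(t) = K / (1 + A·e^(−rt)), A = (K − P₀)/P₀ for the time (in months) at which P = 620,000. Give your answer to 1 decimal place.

t ≈ 42.9 months

A = (899000 − 38200)/38200 = 22.53403
620000 = 899000/(1 + 22.53403·e^(−0.0913t)) → 1 + 22.53403·e^(−0.0913t) = 1.45
e^(−0.0913t) = 0.01997 → t = ln(50.07563)/0.0913 = 3.91353/0.0913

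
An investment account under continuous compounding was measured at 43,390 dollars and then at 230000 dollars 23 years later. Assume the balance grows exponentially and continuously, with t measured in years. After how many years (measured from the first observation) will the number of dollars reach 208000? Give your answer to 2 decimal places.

t ≈ 21.61 years

r = ln(230000/43390) / 23 ≈ 0.072515 per year
t = ln(208000/43390) / r = 1.56731 / 0.072515 ≈ 21.614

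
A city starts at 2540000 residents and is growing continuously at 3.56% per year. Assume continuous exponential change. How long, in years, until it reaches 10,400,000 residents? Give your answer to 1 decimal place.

t ≈ 39.6 years

10400000 = 2540000 · e^(0.0356·t)
t = ln(10400000/2540000) / 0.0356 = ln(4.09449) / 0.0356 = 1.40964 / 0.0356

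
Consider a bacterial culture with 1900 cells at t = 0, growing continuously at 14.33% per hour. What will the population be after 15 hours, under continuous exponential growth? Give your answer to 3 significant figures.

P(15) = 1900 · e^(0.1433·15) = 1900 · e^(2.1495)
= 1900 · 8.58057 ≈ 16303.08

≈ 16,300 cells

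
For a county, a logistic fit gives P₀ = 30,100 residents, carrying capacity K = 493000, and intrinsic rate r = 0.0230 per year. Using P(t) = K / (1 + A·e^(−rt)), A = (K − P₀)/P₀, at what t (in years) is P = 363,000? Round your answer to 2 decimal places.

A = (493000 − 30100)/30100 = 15.37874
363000 = 493000/(1 + 15.37874·e^(−0.023t)) → 1 + 15.37874·e^(−0.023t) = 1.35813
e^(−0.023t) = 0.023287 → t = ln(42.94217)/0.023 = 3.75985/0.023

t ≈ 163.47 years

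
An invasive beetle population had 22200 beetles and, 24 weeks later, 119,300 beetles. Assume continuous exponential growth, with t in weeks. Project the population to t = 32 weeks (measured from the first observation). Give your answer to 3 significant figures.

r = ln(119300/22200) / 24 ≈ 0.070065 per week
P(32) = 22200 · e^(0.070065·32) = 22200 · 9.41275 ≈ 208963.1

≈ 209,000 beetles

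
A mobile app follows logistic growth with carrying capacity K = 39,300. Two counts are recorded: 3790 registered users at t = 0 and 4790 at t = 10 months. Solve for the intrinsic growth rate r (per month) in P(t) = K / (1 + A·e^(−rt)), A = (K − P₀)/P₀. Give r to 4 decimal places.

r ≈ 0.0263 per month

A = (39300 − 3790)/3790 = 9.36939
4790 = 39300/(1 + 9.36939·e^(−r·10)) → e^(−10r) = (8.20459 − 1)/9.36939 = 0.76895
r = −ln(0.76895)/10 = 0.26273/10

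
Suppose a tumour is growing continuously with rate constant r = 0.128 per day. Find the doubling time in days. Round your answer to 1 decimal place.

doubling time ≈ 5.4 days

doubling time = ln(2) / |r| = 0.69315 / 0.128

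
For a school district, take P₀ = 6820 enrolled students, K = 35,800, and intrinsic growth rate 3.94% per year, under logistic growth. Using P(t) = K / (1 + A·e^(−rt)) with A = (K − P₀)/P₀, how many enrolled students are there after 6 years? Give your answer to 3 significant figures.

A = (35800 − 6820)/6820 = 4.24927
P(6) = 35800 / (1 + 4.24927·e^(−0.0394·6)) = 35800 / (1 + 4.24927·0.789465)
= 35800 / 4.35465 ≈ 8221.1

≈ 8,220 enrolled students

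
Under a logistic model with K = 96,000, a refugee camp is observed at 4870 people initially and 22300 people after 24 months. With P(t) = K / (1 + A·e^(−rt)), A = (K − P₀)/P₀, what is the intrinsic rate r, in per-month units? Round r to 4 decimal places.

r ≈ 0.0722 per month

A = (96000 − 4870)/4870 = 18.71253
22300 = 96000/(1 + 18.71253·e^(−r·24)) → e^(−24r) = (4.30493 − 1)/18.71253 = 0.176616
r = −ln(0.176616)/24 = 1.73378/24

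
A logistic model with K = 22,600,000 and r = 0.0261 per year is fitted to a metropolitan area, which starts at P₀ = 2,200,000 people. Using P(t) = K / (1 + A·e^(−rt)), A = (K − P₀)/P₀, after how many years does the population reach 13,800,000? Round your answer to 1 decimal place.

t ≈ 102.6 years

A = (22600000 − 2200000)/2200000 = 9.27273
13800000 = 22600000/(1 + 9.27273·e^(−0.0261t)) → 1 + 9.27273·e^(−0.0261t) = 1.63768
e^(−0.0261t) = 0.06877 → t = ln(14.54132)/0.0261 = 2.67699/0.0261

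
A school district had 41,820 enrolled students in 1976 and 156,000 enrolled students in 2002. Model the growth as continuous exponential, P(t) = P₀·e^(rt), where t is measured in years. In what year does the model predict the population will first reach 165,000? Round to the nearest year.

year 2003

r = ln(156000/41820) / 26 = 1.31648/26 ≈ 0.050634 per year
t = ln(165000/41820) / r = 1.37257/0.050634 ≈ 27.11 years after 1976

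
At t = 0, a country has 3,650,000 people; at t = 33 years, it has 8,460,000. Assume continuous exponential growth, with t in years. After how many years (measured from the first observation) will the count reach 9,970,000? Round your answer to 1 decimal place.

t ≈ 39.4 years

r = ln(8460000/3650000) / 33 ≈ 0.025473 per year
t = ln(9970000/3650000) / r = 1.00485 / 0.025473 ≈ 39.447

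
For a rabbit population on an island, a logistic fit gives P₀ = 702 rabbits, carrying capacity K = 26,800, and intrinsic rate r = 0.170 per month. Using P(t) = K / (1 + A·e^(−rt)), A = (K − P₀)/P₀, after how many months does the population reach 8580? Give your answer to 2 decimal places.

A = (26800 − 702)/702 = 37.17664
8580 = 26800/(1 + 37.17664·e^(−0.17t)) → 1 + 37.17664·e^(−0.17t) = 3.12354
e^(−0.17t) = 0.05712 → t = ln(17.50689)/0.17 = 2.86259/0.17

t ≈ 16.84 months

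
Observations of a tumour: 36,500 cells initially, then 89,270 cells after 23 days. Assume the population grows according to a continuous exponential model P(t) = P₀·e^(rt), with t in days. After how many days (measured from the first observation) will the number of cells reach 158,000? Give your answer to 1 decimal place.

t ≈ 37.7 days

r = ln(89270/36500) / 23 ≈ 0.038885 per day
t = ln(158000/36500) / r = 1.46528 / 0.038885 ≈ 37.683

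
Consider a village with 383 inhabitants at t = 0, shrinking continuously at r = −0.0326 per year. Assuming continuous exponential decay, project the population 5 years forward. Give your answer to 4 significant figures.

P(5) = 383 · e^(-0.0326·5) = 383 · e^(-0.163)
= 383 · 0.84959 ≈ 325.39

≈ 325.4 inhabitants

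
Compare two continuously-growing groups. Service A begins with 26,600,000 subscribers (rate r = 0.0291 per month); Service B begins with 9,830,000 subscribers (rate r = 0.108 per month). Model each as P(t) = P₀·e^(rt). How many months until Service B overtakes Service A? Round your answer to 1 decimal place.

t ≈ 12.6 months

26600000·e^(0.0291t) = 9830000·e^(0.108t)
26600000/9830000 = e^((0.108 − 0.0291)t) → ln(2.706) = 0.0789·t
t = 0.99547 / 0.0789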